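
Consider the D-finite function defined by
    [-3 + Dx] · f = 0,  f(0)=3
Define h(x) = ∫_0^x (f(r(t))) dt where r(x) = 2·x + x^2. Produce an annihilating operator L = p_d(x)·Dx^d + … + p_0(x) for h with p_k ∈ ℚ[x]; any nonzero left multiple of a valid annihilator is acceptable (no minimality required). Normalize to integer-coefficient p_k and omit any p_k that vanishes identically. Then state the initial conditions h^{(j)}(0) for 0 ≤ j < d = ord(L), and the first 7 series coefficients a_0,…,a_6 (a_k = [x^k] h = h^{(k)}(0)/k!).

L = (-6 - 6·x)·Dx + Dx^2  (order 2).
h: a_k = 0, 3, 9, 21, 81/2, 135/2, 999/10, …
ICs: h(0) = 0, h′(0) = 3.

f: a_k = 3, 9, 27/2, 27/2, 81/8, 243/40, 243/80, …
Substitute x→r, Dx→(1/r')Dx; clear ⇒ L₀.
Integrate: L := L₀·Dx.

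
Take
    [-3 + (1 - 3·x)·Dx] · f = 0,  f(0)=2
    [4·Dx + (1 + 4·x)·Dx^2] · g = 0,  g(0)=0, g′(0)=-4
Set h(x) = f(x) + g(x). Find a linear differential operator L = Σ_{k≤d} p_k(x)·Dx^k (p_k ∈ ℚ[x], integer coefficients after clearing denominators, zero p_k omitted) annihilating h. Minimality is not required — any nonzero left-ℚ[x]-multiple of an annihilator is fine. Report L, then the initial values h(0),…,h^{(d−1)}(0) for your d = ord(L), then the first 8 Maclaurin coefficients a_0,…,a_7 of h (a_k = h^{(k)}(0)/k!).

L = (204 + 144·x)·Dx + (11 + 312·x + 288·x^2)·Dx^2 + (-5 - 11·x + 54·x^2 + 72·x^3)·Dx^3  (order 3).
h: a_k = 2, 2, 26, 98/3, 226, 1406/5, 6422/3, 14234/7, …
ICs: h(0) = 2, h′(0) = 2, h′′(0) = 52.

f: a_k = 2, 6, 18, 54, 162, 486, 1458, 4374, …
g: a_k = 0, -4, 8, -64/3, 64, -1024/5, 2048/3, -16384/7, …
L₀ := lclm(L_f,L_g); ord L₀ ≤ 1+2.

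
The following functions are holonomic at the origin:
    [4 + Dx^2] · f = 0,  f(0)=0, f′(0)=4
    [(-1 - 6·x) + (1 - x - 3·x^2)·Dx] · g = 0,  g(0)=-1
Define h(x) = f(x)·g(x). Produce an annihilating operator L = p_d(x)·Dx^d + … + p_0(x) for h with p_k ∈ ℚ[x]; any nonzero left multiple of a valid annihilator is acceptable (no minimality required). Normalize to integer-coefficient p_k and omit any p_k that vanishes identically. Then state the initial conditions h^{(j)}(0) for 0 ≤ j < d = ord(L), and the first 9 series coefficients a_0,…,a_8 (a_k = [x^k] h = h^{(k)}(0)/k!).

f: a_k = 0, 4, 0, -8/3, 0, 8/15, 0, -16/315, 0, …
g: a_k = -1, -1, -4, -7, -19, -40, -97, -217, -508, …
f·g: L₀ = L_f ⊗_s L_g, ord ≤ 2·1.
L = (2 + 4·x + 12·x^2) + (2 + 12·x)·Dx + (-1 + x + 3·x^2)·Dx^2  (order 2).
h: a_k = 0, -4, -4, -40/3, -76/3, -988/15, -2128/15, -106916/315, -48196/63, …
ICs: h(0) = 0, h′(0) = -4.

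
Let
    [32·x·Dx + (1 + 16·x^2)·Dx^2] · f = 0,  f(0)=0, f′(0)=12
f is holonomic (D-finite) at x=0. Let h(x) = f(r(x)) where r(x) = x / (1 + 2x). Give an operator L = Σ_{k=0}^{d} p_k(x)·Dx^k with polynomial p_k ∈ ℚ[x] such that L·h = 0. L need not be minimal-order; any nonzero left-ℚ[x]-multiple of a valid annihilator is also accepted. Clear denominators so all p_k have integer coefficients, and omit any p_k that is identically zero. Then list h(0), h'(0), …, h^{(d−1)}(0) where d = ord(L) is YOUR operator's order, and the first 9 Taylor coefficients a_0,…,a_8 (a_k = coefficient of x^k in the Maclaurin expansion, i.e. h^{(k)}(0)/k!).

f: a_k = 0, 12, 0, -64, 0, 3072/5, 0, -49152/7, 0, …
h₀=f(r): pull back L_f along r ⇒ L₀.
L = (4 + 40·x)·Dx + (1 + 4·x + 20·x^2)·Dx^2  (order 2).
h: a_k = 0, 12, -24, -16, 288, -3648/5, -1408, 106752/7, -32256, …
ICs: h(0) = 0, h′(0) = 12.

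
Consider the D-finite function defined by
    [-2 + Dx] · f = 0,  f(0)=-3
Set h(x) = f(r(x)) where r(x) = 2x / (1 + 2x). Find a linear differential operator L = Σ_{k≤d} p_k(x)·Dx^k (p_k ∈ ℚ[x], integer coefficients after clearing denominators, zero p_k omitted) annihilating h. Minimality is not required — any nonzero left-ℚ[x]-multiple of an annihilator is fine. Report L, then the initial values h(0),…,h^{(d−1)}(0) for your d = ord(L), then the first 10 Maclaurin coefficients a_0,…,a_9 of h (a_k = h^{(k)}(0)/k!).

L = -4 + (1 + 4·x + 4·x^2)·Dx  (order 1).
h: a_k = -3, -12, 0, 16, -32, 192/5, -256/15, -1280/21, 8192/35, -72704/135, …
ICs: h(0) = -3.

f: a_k = -3, -6, -6, -4, -2, -4/5, -4/15, -8/105, -2/105, -4/945, …
L₀ from L_f via x↦r, Dx↦r'^{-1}Dx.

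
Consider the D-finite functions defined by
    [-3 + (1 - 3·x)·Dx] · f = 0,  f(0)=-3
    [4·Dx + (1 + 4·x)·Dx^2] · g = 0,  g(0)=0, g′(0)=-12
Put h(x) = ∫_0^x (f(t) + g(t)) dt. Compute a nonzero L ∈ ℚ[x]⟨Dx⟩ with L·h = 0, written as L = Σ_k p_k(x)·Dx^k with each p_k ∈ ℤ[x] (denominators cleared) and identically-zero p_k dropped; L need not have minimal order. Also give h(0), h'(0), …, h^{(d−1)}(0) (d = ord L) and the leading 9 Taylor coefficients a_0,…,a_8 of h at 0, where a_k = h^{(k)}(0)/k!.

f: a_k = -3, -9, -27, -81, -243, -729, -2187, -6561, -19683, …
g: a_k = 0, -12, 24, -64, 192, -3072/5, 2048, -49152/7, 24576, …
Weyl lclm of L_f,L_g ⇒ L₀ (ord ≤ 3).
∫: right-multiply L₀ by Dx.
L = (204 + 144·x)·Dx^2 + (11 + 312·x + 288·x^2)·Dx^3 + (-5 - 11·x + 54·x^2 + 72·x^3)·Dx^4  (order 4).
h: a_k = 0, -3, -21/2, -1, -145/4, -51/5, -2239/10, -139/7, -95079/56, …
ICs: h(0) = 0, h′(0) = -3, h′′(0) = -21, h′′′(0) = -6.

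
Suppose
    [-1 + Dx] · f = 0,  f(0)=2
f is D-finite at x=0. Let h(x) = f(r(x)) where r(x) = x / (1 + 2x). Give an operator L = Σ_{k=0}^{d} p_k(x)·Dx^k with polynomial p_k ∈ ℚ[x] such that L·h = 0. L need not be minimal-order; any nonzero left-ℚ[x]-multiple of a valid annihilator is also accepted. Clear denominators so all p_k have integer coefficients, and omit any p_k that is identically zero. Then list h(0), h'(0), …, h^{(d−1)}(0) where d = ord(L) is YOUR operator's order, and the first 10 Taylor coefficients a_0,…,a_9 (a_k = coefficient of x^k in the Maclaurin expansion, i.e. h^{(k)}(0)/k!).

L = -1 + (1 + 4·x + 4·x^2)·Dx  (order 1).
h: a_k = 2, 2, -3, 13/3, -71/12, 147/20, -2699/360, 9157/2520, 68731/6720, -8443151/181440, …
ICs: h(0) = 2.

f: a_k = 2, 2, 1, 1/3, 1/12, 1/60, 1/360, 1/2520, 1/20160, 1/181440, …
f∘r: x↦r, Dx↦Dx/r' in L_f ⇒ L₀.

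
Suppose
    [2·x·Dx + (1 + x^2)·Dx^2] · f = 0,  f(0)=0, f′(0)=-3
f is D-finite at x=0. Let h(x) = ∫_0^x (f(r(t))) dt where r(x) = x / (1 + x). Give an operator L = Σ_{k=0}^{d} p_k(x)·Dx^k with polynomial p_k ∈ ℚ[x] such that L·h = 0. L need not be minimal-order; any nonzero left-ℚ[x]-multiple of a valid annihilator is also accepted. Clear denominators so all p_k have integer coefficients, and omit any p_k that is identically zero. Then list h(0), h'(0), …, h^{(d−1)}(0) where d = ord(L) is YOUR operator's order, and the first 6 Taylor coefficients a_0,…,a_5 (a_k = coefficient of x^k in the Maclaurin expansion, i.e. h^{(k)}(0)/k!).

f: a_k = 0, -3, 0, 1, 0, -3/5, …
f∘r: x↦r, Dx↦Dx/r' in L_f ⇒ L₀.
∫: right-multiply L₀ by Dx.
L = (2 + 4·x)·Dx^2 + (1 + 2·x + 2·x^2)·Dx^3  (order 3).
h: a_k = 0, 0, -3/2, 1, -1/2, 0, …
ICs: h(0) = 0, h′(0) = 0, h′′(0) = -3.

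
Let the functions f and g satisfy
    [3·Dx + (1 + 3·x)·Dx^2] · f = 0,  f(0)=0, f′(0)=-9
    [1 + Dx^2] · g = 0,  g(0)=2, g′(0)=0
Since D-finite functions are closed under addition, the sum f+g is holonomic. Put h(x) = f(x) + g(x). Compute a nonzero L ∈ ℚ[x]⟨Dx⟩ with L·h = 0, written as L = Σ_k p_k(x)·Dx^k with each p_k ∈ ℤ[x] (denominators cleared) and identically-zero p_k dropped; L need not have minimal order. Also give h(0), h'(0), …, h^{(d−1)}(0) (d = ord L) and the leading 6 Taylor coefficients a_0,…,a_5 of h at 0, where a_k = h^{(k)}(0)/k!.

L = (165 + 18·x + 27·x^2)·Dx + (19 + 63·x + 27·x^2 + 27·x^3)·Dx^2 + (165 + 18·x + 27·x^2)·Dx^3 + (19 + 63·x + 27·x^2 + 27·x^3)·Dx^4  (order 4).
h: a_k = 2, -9, 25/2, -27, 365/6, -729/5, …
ICs: h(0) = 2, h′(0) = -9, h′′(0) = 25, h′′′(0) = -162.

f: a_k = 0, -9, 27/2, -27, 243/4, -729/5, …
g: a_k = 2, 0, -1, 0, 1/12, 0, …
f+g: L₀ = lclm(L_f,L_g), ord ≤ 2+2.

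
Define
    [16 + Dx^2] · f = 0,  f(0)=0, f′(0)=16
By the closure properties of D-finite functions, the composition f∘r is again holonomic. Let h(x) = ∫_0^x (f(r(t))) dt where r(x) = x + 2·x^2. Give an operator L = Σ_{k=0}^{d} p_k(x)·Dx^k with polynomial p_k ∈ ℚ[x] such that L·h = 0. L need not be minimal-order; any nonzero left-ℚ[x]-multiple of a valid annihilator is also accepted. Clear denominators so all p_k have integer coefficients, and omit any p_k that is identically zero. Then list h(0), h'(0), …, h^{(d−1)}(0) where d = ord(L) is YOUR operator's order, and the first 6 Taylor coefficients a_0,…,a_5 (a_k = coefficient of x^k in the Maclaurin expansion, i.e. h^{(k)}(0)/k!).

f: a_k = 0, 16, 0, -128/3, 0, 512/15, …
f∘r: x↦r, Dx↦Dx/r' in L_f ⇒ L₀.
∫: right-multiply L₀ by Dx.
L = (16 + 192·x + 768·x^2 + 1024·x^3)·Dx - 4·Dx^2 + (1 + 4·x)·Dx^3  (order 3).
h: a_k = 0, 0, 8, 32/3, -32/3, -256/5, …
ICs: h(0) = 0, h′(0) = 0, h′′(0) = 16.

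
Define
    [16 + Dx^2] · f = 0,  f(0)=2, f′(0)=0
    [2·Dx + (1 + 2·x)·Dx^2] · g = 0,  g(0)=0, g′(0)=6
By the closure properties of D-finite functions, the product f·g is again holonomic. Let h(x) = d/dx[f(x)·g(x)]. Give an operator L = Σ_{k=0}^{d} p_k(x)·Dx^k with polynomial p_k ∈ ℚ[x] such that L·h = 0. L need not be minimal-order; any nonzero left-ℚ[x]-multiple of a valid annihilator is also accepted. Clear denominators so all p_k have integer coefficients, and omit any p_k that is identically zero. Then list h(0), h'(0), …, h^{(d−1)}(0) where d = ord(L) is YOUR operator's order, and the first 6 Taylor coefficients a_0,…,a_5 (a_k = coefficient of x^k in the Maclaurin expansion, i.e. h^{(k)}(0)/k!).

f: a_k = 2, 0, -16, 0, 64/3, 0, …
g: a_k = 0, 6, -6, 8, -12, 96/5, …
Sym-product of L_f,L_g gives L₀ (≤ ord 4).
h₀' ⇒ L via d/dx closure of L₀.
L = (-896 + 28672·x + 282624·x^2 + 1032192·x^3 + 1826816·x^4 + 1572864·x^5 + 524288·x^6) + (576 + 12416·x + 66560·x^2 + 153600·x^3 + 163840·x^4 + 65536·x^5)·Dx + (280 + 6592·x + 44480·x^2 + 141312·x^3 + 234496·x^4 + 196608·x^5 + 65536·x^6)·Dx^2 + (36 + 776·x + 4160·x^2 + 9600·x^3 + 10240·x^4 + 4096·x^5)·Dx^3 + (21 + 300·x + 1676·x^2 + 4800·x^3 + 7520·x^4 + 6144·x^5 + 2048·x^6)·Dx^4  (order 4).
h: a_k = 12, -24, -240, 288, 192, 0, …
ICs: h(0) = 12, h′(0) = -24, h′′(0) = -480, h′′′(0) = 1728.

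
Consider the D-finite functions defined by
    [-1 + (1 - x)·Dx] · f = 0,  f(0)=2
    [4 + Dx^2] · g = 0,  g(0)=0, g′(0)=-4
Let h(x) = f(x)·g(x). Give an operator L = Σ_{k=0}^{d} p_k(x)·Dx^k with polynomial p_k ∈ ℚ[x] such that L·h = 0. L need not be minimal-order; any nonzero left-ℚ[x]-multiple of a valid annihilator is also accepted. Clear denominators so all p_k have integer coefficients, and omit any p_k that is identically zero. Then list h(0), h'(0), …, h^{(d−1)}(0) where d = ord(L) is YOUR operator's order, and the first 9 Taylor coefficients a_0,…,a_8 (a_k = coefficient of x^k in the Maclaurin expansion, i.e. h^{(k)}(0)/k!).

L = (-4 + 4·x) + 2·Dx + (-1 + x)·Dx^2  (order 2).
h: a_k = 0, -8, -8, -8/3, -8/3, -56/15, -56/15, -1144/315, -1144/315, …
ICs: h(0) = 0, h′(0) = -8.

f: a_k = 2, 2, 2, 2, 2, 2, 2, 2, 2, …
g: a_k = 0, -4, 0, 8/3, 0, -8/15, 0, 16/315, 0, …
h₀=f·g: eliminate ⇒ L₀, order ≤ 1·2.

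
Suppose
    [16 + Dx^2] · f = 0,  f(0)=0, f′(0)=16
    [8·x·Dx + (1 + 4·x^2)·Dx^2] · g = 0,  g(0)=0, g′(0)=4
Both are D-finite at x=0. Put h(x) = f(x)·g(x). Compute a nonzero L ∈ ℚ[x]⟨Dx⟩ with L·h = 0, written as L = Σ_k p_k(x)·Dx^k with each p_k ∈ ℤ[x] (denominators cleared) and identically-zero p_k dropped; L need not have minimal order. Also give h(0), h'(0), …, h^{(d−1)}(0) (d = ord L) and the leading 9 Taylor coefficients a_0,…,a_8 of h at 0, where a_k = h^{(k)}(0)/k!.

f: a_k = 0, 16, 0, -128/3, 0, 512/15, 0, -4096/315, 0, …
g: a_k = 0, 4, 0, -16/3, 0, 64/5, 0, -256/7, 0, …
L₀ := L_f ⊗_s L_g (sym. prod.), ord ≤ 4.
L = (2560 + 29696·x^2 + 118784·x^4 + 262144·x^6 + 262144·x^8) + (1536·x + 14336·x^3 + 49152·x^5 + 65536·x^7)·Dx + (240 + 3008·x^2 + 13824·x^4 + 32768·x^6 + 32768·x^8)·Dx^2 + (96·x + 896·x^3 + 3072·x^5 + 4096·x^7)·Dx^3 + (5 + 72·x^2 + 400·x^4 + 1024·x^6 + 1024·x^8)·Dx^4  (order 4).
h: a_k = 0, 0, 64, 0, -256, 0, 5120/9, 0, -4096/3, …
ICs: h(0) = 0, h′(0) = 0, h′′(0) = 128, h′′′(0) = 0.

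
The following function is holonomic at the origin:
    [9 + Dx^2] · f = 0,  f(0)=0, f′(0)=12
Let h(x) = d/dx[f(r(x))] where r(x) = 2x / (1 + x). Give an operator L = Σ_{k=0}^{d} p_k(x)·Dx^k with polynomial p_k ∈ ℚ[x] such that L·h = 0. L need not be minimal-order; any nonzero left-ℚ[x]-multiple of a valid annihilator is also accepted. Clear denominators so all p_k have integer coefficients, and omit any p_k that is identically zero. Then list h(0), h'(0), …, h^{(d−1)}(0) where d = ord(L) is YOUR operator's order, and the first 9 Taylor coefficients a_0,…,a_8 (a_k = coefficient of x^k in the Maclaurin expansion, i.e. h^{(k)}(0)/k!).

f: a_k = 0, 12, 0, -18, 0, 81/10, 0, -243/140, 0, …
L₀ from L_f via x↦r, Dx↦r'^{-1}Dx.
h₀' ⇒ L via d/dx closure of L₀.
L = (42 + 12·x + 6·x^2) + (6 + 18·x + 18·x^2 + 6·x^3)·Dx + (1 + 4·x + 6·x^2 + 4·x^3 + x^4)·Dx^2  (order 2).
h: a_k = 24, -48, -360, 1632, -2904, 720, 53544/5, -180672/5, 505656/7, …
ICs: h(0) = 24, h′(0) = -48.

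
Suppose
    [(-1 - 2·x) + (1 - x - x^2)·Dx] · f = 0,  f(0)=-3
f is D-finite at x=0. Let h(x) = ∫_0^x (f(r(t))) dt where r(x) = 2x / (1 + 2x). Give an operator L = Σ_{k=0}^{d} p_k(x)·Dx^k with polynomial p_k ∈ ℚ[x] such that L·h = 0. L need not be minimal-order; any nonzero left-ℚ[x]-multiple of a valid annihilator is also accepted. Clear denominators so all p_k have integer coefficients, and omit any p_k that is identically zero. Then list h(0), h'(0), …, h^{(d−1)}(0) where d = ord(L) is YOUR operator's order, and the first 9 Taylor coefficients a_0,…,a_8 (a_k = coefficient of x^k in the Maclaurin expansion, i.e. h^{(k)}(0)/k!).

f: a_k = -3, -3, -6, -9, -15, -24, -39, -63, -102, …
Change of var in L_f (x↦r) gives L₀.
h=∫h₀ ⇒ L = L₀·Dx.
L = (2 + 12·x)·Dx + (-1 - 4·x + 8·x^3)·Dx^2  (order 2).
h: a_k = 0, -3, -3, -4, 0, -48/5, 16, -384/7, 144, …
ICs: h(0) = 0, h′(0) = -3.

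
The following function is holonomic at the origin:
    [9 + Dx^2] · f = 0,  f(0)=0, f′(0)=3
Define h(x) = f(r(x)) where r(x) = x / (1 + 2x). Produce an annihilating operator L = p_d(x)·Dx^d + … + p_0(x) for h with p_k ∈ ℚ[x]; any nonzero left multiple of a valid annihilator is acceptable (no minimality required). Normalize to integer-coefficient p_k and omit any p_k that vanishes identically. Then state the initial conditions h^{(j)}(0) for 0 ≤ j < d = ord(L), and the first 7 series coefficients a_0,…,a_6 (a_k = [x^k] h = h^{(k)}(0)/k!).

f: a_k = 0, 3, 0, -9/2, 0, 81/40, 0, …
L₀ from L_f via x↦r, Dx↦r'^{-1}Dx.
L = 9 + (4 + 24·x + 48·x^2 + 32·x^3)·Dx + (1 + 8·x + 24·x^2 + 32·x^3 + 16·x^4)·Dx^2  (order 2).
h: a_k = 0, 3, -6, 15/2, 3, -2319/40, 975/4, …
ICs: h(0) = 0, h′(0) = 3.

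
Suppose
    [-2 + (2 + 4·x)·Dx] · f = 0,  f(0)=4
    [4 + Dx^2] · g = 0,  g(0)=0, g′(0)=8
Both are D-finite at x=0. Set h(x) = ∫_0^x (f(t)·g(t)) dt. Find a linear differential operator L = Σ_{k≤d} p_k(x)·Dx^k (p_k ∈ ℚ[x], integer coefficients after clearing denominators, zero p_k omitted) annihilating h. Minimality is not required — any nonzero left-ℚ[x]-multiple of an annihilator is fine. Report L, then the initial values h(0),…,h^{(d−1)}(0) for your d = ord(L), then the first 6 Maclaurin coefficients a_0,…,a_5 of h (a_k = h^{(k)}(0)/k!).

f: a_k = 4, 4, -2, 2, -5/2, 7/2, …
g: a_k = 0, 8, 0, -16/3, 0, 16/15, …
Sym-product of L_f,L_g gives L₀ (≤ ord 2).
∫: right-multiply L₀ by Dx.
L = (7 + 16·x + 16·x^2)·Dx + (-2 - 4·x)·Dx^2 + (1 + 4·x + 4·x^2)·Dx^3  (order 3).
h: a_k = 0, 0, 16, 32/3, -28/3, -16/15, …
ICs: h(0) = 0, h′(0) = 0, h′′(0) = 32.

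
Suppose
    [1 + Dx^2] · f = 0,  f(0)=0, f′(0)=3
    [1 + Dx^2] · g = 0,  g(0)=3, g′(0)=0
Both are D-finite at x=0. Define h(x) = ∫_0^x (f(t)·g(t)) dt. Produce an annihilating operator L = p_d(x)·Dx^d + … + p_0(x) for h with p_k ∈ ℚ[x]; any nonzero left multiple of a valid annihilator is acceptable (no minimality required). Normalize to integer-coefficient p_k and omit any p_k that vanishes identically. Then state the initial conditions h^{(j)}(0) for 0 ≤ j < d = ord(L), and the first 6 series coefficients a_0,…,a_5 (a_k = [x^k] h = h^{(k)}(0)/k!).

L = 4·Dx^2 + Dx^4  (order 4).
h: a_k = 0, 0, 9/2, 0, -3/2, 0, …
ICs: h(0) = 0, h′(0) = 0, h′′(0) = 9, h′′′(0) = 0.

f: a_k = 0, 3, 0, -1/2, 0, 1/40, …
g: a_k = 3, 0, -3/2, 0, 1/8, 0, …
f·g: L₀ = L_f ⊗_s L_g, ord ≤ 2·2.
Integrate: L := L₀·Dx.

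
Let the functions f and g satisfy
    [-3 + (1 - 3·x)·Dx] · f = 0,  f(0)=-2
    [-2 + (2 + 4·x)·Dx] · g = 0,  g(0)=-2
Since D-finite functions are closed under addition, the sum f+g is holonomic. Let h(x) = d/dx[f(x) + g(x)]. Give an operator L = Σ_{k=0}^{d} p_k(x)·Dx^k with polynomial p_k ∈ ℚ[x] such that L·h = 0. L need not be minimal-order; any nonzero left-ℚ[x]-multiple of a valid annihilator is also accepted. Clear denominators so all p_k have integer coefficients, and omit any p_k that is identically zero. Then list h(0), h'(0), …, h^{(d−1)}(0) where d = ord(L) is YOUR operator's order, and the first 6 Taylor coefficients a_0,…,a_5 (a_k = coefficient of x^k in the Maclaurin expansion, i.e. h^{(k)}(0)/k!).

L = (-72 - 54·x) + (-51 - 234·x - 189·x^2)·Dx + (7 + 2·x - 51·x^2 - 54·x^3)·Dx^2  (order 2).
h: a_k = -8, -34, -165, -643, -9755/4, -34929/4, …
ICs: h(0) = -8, h′(0) = -34.

f: a_k = -2, -6, -18, -54, -162, -486, …
g: a_k = -2, -2, 1, -1, 5/4, -7/4, …
Sum ⇒ L₀ = lclm(L_f,L_g) in ℚ(x)⟨Dx⟩.
Derive L from L₀ (diff closure).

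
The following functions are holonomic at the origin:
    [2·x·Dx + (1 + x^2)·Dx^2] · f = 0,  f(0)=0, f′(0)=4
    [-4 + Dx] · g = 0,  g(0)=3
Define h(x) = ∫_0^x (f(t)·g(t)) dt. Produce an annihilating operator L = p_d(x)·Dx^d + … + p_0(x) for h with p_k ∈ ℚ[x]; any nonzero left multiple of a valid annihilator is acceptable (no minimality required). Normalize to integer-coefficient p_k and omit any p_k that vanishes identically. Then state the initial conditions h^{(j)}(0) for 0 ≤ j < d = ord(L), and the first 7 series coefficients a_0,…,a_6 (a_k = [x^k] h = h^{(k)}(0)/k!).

f: a_k = 0, 4, 0, -4/3, 0, 4/5, 0, …
g: a_k = 3, 12, 24, 32, 32, 128/5, 256/15, …
Sym-product of L_f,L_g gives L₀ (≤ ord 2).
Integrate: L := L₀·Dx.
L = (16 - 8·x + 16·x^2)·Dx + (-8 + 2·x - 8·x^2)·Dx^2 + (1 + x^2)·Dx^3  (order 3).
h: a_k = 0, 0, 6, 16, 23, 112/5, 82/5, …
ICs: h(0) = 0, h′(0) = 0, h′′(0) = 12.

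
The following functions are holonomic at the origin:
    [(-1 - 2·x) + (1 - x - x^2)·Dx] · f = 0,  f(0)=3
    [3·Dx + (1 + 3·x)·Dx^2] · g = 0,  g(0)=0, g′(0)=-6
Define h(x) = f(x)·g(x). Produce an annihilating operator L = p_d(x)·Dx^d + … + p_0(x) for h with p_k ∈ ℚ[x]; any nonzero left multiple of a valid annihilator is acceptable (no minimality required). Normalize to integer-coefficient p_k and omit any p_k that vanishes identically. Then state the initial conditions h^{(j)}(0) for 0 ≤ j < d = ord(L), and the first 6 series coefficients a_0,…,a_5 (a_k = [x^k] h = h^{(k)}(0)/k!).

L = (5 + 12·x) + (-1 + 13·x + 15·x^2)·Dx + (-1 - 2·x + 4·x^2 + 3·x^3)·Dx^2  (order 2).
h: a_k = 0, -18, 9, -63, 135/2, -2871/10, …
ICs: h(0) = 0, h′(0) = -18.

f: a_k = 3, 3, 6, 9, 15, 24, …
g: a_k = 0, -6, 9, -18, 81/2, -486/5, …
Sym-product of L_f,L_g gives L₀ (≤ ord 2).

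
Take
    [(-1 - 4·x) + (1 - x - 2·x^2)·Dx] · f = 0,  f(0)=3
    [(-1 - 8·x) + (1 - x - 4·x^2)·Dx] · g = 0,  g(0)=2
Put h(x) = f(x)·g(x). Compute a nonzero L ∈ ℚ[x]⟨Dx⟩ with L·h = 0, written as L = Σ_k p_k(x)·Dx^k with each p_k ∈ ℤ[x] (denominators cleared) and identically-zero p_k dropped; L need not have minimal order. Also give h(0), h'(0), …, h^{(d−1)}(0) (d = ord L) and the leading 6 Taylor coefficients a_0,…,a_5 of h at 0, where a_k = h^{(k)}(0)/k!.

L = (-2 - 10·x + 18·x^2 + 32·x^3) + (1 - 2·x - 5·x^2 + 6·x^3 + 8·x^4)·Dx  (order 1).
h: a_k = 6, 12, 54, 132, 414, 1068, …
ICs: h(0) = 6.

f: a_k = 3, 3, 9, 15, 33, 63, …
g: a_k = 2, 2, 10, 18, 58, 130, …
L₀ := L_f ⊗_s L_g (sym. prod.), ord ≤ 1.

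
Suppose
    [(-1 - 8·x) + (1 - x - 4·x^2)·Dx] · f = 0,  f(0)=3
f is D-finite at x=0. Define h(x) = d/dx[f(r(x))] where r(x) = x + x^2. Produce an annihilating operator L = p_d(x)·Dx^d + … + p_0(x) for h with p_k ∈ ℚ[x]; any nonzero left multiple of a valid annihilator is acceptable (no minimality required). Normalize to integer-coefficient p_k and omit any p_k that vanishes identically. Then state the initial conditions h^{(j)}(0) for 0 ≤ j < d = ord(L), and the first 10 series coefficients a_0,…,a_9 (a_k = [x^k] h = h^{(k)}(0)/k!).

f: a_k = 3, 3, 15, 27, 87, 195, 543, 1323, 3495, 8787, …
Change of var in L_f (x↦r) gives L₀.
Derive L from L₀ (diff closure).
L = (12 + 78·x + 246·x^2 + 656·x^3 + 1128·x^4 + 960·x^5 + 320·x^6) + (-1 - 9·x - 9·x^2 + 66·x^3 + 220·x^4 + 312·x^5 + 224·x^6 + 64·x^7)·Dx  (order 1).
h: a_k = 3, 36, 171, 732, 3120, 12402, 48153, 183504, 687285, 2543550, …
ICs: h(0) = 3.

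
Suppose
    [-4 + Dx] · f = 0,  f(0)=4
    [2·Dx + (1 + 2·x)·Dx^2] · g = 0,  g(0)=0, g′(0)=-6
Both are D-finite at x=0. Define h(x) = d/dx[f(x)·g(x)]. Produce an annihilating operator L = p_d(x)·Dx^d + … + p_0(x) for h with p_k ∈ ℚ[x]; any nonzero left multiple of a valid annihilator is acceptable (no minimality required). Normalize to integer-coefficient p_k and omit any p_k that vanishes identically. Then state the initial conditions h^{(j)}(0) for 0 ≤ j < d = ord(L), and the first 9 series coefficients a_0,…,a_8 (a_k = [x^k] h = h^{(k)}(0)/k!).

f: a_k = 4, 16, 32, 128/3, 128/3, 512/15, 1024/45, 4096/315, 2048/315, …
g: a_k = 0, -6, 6, -8, 12, -96/5, 32, -384/7, 96, …
Sym-product of L_f,L_g gives L₀ (≤ ord 2).
h=h₀': d/dx-closure on L₀ ⇒ L.
L = (16 + 64·x + 128·x^2) + (-8 - 40·x - 64·x^2)·Dx + (1 + 6·x + 8·x^2)·Dx^2  (order 2).
h: a_k = -24, -144, -384, -576, -704, -512, -8704/15, 1024/15, -5632/7, …
ICs: h(0) = -24, h′(0) = -144.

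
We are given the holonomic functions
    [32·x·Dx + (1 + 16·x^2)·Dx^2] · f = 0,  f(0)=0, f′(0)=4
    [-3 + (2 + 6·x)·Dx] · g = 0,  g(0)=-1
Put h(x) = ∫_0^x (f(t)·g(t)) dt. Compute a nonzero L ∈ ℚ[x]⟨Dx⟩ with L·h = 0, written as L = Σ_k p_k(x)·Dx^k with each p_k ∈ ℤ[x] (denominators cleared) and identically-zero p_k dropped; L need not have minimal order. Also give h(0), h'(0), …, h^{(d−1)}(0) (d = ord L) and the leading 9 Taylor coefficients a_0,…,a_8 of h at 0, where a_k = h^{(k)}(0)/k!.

L = (27 - 192·x - 144·x^2)·Dx + (-12 + 92·x + 576·x^2 + 576·x^3)·Dx^2 + (4 + 24·x + 100·x^2 + 384·x^3 + 576·x^4)·Dx^3  (order 3).
h: a_k = 0, 0, -2, -2, 155/24, 101/20, -34583/960, -95289/2240, 22966919/71680, …
ICs: h(0) = 0, h′(0) = 0, h′′(0) = -4.

f: a_k = 0, 4, 0, -64/3, 0, 1024/5, 0, -16384/7, 0, …
g: a_k = -1, -3/2, 9/8, -27/16, 405/128, -1701/256, 15309/1024, -72171/2048, 2814669/32768, …
Sym-product of L_f,L_g gives L₀ (≤ ord 2).
∫: right-multiply L₀ by Dx.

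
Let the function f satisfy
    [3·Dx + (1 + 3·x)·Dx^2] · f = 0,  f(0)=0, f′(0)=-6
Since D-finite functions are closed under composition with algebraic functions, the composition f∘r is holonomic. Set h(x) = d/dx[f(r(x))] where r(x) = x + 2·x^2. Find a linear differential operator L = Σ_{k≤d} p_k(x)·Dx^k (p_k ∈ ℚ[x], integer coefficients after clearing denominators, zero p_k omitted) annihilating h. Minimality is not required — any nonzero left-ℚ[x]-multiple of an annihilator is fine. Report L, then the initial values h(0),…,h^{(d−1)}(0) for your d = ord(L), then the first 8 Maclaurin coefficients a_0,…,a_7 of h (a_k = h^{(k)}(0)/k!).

f: a_k = 0, -6, 9, -18, 81/2, -486/5, 243, -4374/7, …
h₀=f(r): pull back L_f along r ⇒ L₀.
h₀' ⇒ L via d/dx closure of L₀.
L = (-1 + 12·x + 24·x^2) + (1 + 7·x + 18·x^2 + 24·x^3)·Dx  (order 1).
h: a_k = -6, -6, 54, -126, 54, 594, -2106, 2754, …
ICs: h(0) = -6.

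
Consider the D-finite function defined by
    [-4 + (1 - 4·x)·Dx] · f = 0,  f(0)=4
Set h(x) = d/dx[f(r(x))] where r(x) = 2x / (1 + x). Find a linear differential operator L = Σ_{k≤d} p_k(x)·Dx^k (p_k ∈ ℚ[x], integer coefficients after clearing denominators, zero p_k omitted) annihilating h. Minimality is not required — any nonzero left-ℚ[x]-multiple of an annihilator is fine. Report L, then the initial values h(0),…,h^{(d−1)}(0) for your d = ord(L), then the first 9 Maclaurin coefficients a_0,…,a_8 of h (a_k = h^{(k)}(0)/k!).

f: a_k = 4, 16, 64, 256, 1024, 4096, 16384, 65536, 262144, …
Change of var in L_f (x↦r) gives L₀.
Derive L from L₀ (diff closure).
L = 14 + (-1 + 7·x)·Dx  (order 1).
h: a_k = 32, 448, 4704, 43904, 384160, 3226944, 26353376, 210827008, 1660262688, …
ICs: h(0) = 32.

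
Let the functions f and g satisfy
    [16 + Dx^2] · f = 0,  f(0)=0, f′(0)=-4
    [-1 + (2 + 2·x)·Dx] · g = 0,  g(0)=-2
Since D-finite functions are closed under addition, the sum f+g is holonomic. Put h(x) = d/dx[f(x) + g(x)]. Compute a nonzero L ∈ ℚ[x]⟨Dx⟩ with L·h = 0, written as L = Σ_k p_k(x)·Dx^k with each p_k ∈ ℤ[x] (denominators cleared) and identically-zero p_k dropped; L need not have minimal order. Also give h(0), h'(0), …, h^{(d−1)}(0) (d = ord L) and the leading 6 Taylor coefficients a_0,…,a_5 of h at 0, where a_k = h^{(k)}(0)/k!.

L = (-1264 - 2048·x - 1024·x^2) + (-2144 - 6240·x - 6144·x^2 - 2048·x^3)·Dx + (-79 - 128·x - 64·x^2)·Dx^2 + (-134 - 390·x - 384·x^2 - 128·x^3)·Dx^3  (order 3).
h: a_k = -5, 1/2, 253/8, 5/16, -16489/384, 63/256, …
ICs: h(0) = -5, h′(0) = 1/2, h′′(0) = 253/4.

f: a_k = 0, -4, 0, 32/3, 0, -128/15, …
g: a_k = -2, -1, 1/4, -1/8, 5/64, -7/128, …
f+g: L₀ = lclm(L_f,L_g), ord ≤ 2+1.
Differentiate: ansatz ord ≤ ord L₀ ⇒ L.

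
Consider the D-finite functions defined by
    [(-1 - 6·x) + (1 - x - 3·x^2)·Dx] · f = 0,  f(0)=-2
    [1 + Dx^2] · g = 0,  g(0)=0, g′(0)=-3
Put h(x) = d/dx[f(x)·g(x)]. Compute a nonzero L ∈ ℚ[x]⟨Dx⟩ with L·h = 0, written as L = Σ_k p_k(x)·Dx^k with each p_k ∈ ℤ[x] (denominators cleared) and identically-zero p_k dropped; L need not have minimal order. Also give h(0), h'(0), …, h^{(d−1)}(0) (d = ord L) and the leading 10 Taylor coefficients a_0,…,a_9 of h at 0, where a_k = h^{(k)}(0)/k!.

L = (83 - 2·x - 5·x^2 + 6·x^3 + 9·x^4) + (16 + 98·x + 18·x^2 + 36·x^3)·Dx + (-5 + 4·x + 13·x^2 + 6·x^3 + 9·x^4)·Dx^2  (order 2).
h: a_k = 6, 12, 69, 164, 2201/4, 13983/10, 473087/120, 1060373/105, 25504807/960, 407574217/6048, …
ICs: h(0) = 6, h′(0) = 12.

f: a_k = -2, -2, -8, -14, -38, -80, -194, -434, -1016, -2318, …
g: a_k = 0, -3, 0, 1/2, 0, -1/40, 0, 1/1680, 0, -1/120960, …
h₀=f·g: eliminate ⇒ L₀, order ≤ 1·2.
Differentiate: ansatz ord ≤ ord L₀ ⇒ L.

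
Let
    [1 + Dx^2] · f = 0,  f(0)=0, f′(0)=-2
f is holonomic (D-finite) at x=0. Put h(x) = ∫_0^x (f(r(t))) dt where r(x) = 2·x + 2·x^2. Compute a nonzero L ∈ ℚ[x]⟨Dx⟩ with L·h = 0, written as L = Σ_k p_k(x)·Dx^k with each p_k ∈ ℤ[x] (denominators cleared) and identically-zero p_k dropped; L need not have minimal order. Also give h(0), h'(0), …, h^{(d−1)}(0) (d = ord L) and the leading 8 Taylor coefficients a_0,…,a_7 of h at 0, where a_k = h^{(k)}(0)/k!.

L = (4 + 24·x + 48·x^2 + 32·x^3)·Dx - 2·Dx^2 + (1 + 2·x)·Dx^3  (order 3).
h: a_k = 0, 0, -2, -4/3, 2/3, 8/5, 56/45, 0, …
ICs: h(0) = 0, h′(0) = 0, h′′(0) = -4.

f: a_k = 0, -2, 0, 1/3, 0, -1/60, 0, 1/2520, …
f∘r: x↦r, Dx↦Dx/r' in L_f ⇒ L₀.
h=∫₀ˣh₀: take L = L₀·Dx.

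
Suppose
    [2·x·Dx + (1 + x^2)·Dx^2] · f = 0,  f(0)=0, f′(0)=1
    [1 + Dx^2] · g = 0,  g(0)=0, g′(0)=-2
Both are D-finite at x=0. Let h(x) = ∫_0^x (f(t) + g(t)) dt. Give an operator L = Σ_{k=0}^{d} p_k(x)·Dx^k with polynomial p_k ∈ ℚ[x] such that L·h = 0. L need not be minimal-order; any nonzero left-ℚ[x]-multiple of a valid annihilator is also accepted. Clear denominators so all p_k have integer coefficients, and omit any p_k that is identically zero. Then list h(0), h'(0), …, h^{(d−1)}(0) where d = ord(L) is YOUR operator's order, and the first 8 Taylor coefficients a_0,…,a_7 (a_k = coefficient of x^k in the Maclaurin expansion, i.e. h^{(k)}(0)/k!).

f: a_k = 0, 1, 0, -1/3, 0, 1/5, 0, -1/7, …
g: a_k = 0, -2, 0, 1/3, 0, -1/60, 0, 1/2520, …
h₀=f+g: left-lcm gives L₀, ord ≤ 4.
h=∫h₀ ⇒ L = L₀·Dx.
L = (-22·x + 28·x^3 + 2·x^5)·Dx^2 + (-1 + 7·x^2 + 9·x^4 + x^6)·Dx^3 + (-22·x + 28·x^3 + 2·x^5)·Dx^4 + (-1 + 7·x^2 + 9·x^4 + x^6)·Dx^5  (order 5).
h: a_k = 0, 0, -1/2, 0, 0, 0, 11/360, 0, …
ICs: h(0) = 0, h′(0) = 0, h′′(0) = -1, h′′′(0) = 0, h′′′′(0) = 0.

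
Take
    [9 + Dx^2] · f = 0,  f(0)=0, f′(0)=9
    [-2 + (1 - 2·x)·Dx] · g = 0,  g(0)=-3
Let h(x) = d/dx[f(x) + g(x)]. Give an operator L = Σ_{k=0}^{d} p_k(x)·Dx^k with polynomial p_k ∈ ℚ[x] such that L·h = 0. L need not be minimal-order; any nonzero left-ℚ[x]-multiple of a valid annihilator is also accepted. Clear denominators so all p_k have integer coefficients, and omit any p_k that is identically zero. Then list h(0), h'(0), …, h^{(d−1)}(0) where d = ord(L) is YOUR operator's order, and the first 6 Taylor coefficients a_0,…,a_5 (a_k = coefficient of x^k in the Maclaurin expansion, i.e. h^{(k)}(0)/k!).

f: a_k = 0, 9, 0, -27/2, 0, 243/40, …
g: a_k = -3, -6, -12, -24, -48, -96, …
Sum ⇒ L₀ = lclm(L_f,L_g) in ℚ(x)⟨Dx⟩.
Derive L from L₀ (diff closure).
L = (684 - 432·x + 432·x^2) + (-99 + 306·x - 324·x^2 + 216·x^3)·Dx + (76 - 48·x + 48·x^2)·Dx^2 + (-11 + 34·x - 36·x^2 + 24·x^3)·Dx^3  (order 3).
h: a_k = 3, -24, -225/2, -192, -3597/8, -1152, …
ICs: h(0) = 3, h′(0) = -24, h′′(0) = -225.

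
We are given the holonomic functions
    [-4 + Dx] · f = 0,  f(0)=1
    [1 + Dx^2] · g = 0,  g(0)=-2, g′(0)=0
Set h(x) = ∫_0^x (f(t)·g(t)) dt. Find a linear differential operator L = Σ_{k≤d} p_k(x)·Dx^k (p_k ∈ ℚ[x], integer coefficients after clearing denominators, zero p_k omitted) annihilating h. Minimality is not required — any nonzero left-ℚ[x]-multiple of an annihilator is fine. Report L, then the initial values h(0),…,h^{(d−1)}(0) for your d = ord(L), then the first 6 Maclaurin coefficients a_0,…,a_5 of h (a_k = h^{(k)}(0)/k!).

L = 17·Dx - 8·Dx^2 + Dx^3  (order 3).
h: a_k = 0, -2, -4, -5, -13/3, -161/60, …
ICs: h(0) = 0, h′(0) = -2, h′′(0) = -8.

f: a_k = 1, 4, 8, 32/3, 32/3, 128/15, …
g: a_k = -2, 0, 1, 0, -1/12, 0, …
L₀ := L_f ⊗_s L_g (sym. prod.), ord ≤ 2.
Integrate: L := L₀·Dx.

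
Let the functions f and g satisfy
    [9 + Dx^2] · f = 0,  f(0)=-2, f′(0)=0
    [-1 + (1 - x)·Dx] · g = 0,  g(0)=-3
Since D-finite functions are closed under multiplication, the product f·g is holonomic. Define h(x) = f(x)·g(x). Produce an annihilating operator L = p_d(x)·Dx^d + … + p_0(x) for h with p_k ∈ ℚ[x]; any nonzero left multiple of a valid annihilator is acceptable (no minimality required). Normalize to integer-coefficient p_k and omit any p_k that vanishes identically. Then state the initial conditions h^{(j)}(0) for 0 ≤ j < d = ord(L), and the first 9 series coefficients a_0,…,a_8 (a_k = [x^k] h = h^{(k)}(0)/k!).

L = (-9 + 9·x) + 2·Dx + (-1 + x)·Dx^2  (order 2).
h: a_k = 6, 6, -21, -21, -3/4, -3/4, -273/40, -273/40, -13101/2240, …
ICs: h(0) = 6, h′(0) = 6.

f: a_k = -2, 0, 9, 0, -27/4, 0, 81/40, 0, -729/2240, …
g: a_k = -3, -3, -3, -3, -3, -3, -3, -3, -3, …
f·g: L₀ = L_f ⊗_s L_g, ord ≤ 2·1.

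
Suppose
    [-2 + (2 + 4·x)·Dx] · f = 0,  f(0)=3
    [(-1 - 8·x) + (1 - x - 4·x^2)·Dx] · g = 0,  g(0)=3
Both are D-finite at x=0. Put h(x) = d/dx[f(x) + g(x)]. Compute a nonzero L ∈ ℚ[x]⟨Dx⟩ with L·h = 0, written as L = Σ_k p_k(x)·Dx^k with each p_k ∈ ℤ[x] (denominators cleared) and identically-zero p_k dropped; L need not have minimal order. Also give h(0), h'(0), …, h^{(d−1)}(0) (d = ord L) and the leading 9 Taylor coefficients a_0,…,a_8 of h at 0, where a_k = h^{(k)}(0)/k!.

f: a_k = 3, 3, -3/2, 3/2, -15/8, 21/8, -63/16, 99/16, -1287/128, …
g: a_k = 3, 3, 15, 27, 87, 195, 543, 1323, 3495, …
h₀=f+g: left-lcm gives L₀, ord ≤ 2.
h=h₀': d/dx-closure on L₀ ⇒ L.
L = (-84 - 630·x - 1632·x^2 - 2112·x^3 - 1920·x^4) + (-51 - 678·x - 2781·x^2 - 5904·x^3 - 8208·x^4 - 5760·x^5)·Dx + (11 + 62·x + 117·x^2 - 102·x^3 - 1040·x^4 - 2016·x^5 - 1280·x^6)·Dx^2  (order 2).
h: a_k = 6, 27, 171/2, 681/2, 7905/8, 25875/8, 148869/16, 446073/16, 10141929/128, …
ICs: h(0) = 6, h′(0) = 27.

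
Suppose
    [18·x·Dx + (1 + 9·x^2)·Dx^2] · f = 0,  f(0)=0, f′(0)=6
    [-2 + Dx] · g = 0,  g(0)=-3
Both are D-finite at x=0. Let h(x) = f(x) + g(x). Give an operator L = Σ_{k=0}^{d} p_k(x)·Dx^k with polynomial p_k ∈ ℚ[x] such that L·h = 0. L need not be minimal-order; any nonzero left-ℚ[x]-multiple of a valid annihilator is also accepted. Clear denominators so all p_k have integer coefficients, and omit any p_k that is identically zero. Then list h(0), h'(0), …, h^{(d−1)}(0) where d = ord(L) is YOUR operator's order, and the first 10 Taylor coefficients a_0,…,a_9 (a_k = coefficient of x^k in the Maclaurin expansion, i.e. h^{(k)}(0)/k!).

L = (18 - 36·x - 486·x^2 - 324·x^3)·Dx + (-11 + 207·x^2 - 162·x^4)·Dx^2 + (1 + 9·x + 18·x^2 + 81·x^3 + 81·x^4)·Dx^3  (order 3).
h: a_k = -3, 0, -6, -22, -2, 482/5, -4/15, -9374/15, -2/105, 4133426/945, …
ICs: h(0) = -3, h′(0) = 0, h′′(0) = -12.

f: a_k = 0, 6, 0, -18, 0, 486/5, 0, -4374/7, 0, 4374, …
g: a_k = -3, -6, -6, -4, -2, -4/5, -4/15, -8/105, -2/105, -4/945, …
L₀ := lclm(L_f,L_g); ord L₀ ≤ 2+1.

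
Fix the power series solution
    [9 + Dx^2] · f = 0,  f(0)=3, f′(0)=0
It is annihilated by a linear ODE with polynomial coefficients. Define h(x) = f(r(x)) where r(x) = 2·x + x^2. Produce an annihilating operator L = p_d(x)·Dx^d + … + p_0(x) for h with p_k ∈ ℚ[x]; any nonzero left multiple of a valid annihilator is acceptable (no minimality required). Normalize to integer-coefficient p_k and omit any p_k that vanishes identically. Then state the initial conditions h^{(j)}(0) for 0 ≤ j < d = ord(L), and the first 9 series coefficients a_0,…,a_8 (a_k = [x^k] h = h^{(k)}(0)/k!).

L = (36 + 108·x + 108·x^2 + 36·x^3) - Dx + (1 + x)·Dx^2  (order 2).
h: a_k = 3, 0, -54, -54, 297/2, 324, 243/5, -2511/5, -166293/280, …
ICs: h(0) = 3, h′(0) = 0.

f: a_k = 3, 0, -27/2, 0, 81/8, 0, -243/80, 0, 2187/4480, …
f∘r: x↦r, Dx↦Dx/r' in L_f ⇒ L₀.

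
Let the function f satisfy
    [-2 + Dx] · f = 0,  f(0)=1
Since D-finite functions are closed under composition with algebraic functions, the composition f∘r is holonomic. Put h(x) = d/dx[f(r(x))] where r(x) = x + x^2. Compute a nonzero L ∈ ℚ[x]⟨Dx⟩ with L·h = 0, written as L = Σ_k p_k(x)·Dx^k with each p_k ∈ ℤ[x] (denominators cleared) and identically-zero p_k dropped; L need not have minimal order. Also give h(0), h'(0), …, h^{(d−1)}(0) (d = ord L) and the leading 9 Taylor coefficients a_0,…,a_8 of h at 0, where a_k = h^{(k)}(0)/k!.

L = (4 + 8·x + 8·x^2) + (-1 - 2·x)·Dx  (order 1).
h: a_k = 2, 8, 16, 80/3, 104/3, 608/15, 1856/45, 12224/315, 2096/63, …
ICs: h(0) = 2.

f: a_k = 1, 2, 2, 4/3, 2/3, 4/15, 4/45, 8/315, 2/315, …
Substitute x→r, Dx→(1/r')Dx; clear ⇒ L₀.
Derive L from L₀ (diff closure).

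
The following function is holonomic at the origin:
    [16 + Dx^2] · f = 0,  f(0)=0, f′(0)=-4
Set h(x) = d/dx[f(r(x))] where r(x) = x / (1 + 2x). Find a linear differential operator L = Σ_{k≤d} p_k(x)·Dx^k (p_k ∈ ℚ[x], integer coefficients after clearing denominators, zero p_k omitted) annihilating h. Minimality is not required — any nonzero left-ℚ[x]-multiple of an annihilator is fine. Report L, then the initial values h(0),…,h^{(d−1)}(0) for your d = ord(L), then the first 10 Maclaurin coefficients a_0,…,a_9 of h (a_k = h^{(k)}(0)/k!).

f: a_k = 0, -4, 0, 32/3, 0, -128/15, 0, 1024/315, 0, -2048/2835, …
Substitute x→r, Dx→(1/r')Dx; clear ⇒ L₀.
h₀' ⇒ L via d/dx closure of L₀.
L = (40 + 96·x + 96·x^2) + (12 + 72·x + 144·x^2 + 96·x^3)·Dx + (1 + 8·x + 24·x^2 + 32·x^3 + 16·x^4)·Dx^2  (order 2).
h: a_k = -4, 16, -16, -128, 2752/3, -3840, 565504/45, -1552384/45, 25222144/315, -9367552/63, …
ICs: h(0) = -4, h′(0) = 16.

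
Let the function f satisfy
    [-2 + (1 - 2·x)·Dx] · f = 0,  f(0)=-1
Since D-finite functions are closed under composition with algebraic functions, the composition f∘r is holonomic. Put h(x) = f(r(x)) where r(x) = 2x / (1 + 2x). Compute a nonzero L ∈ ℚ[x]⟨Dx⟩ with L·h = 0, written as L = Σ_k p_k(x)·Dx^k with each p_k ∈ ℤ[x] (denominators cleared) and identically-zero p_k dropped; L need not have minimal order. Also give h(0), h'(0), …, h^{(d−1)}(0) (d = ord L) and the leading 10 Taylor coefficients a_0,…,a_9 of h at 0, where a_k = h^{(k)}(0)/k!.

f: a_k = -1, -2, -4, -8, -16, -32, -64, -128, -256, -512, …
h₀=f(r): pull back L_f along r ⇒ L₀.
L = 4 + (-1 + 4·x^2)·Dx  (order 1).
h: a_k = -1, -4, -8, -16, -32, -64, -128, -256, -512, -1024, …
ICs: h(0) = -1.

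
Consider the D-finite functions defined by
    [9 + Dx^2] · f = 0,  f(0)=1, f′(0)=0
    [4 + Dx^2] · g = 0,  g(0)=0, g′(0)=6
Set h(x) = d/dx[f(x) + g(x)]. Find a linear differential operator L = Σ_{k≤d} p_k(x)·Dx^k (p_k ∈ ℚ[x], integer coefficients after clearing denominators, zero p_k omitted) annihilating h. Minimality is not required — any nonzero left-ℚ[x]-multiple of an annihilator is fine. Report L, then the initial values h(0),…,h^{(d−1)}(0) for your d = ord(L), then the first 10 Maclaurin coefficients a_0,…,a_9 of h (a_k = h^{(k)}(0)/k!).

L = 36 + 13·Dx^2 + Dx^4  (order 4).
h: a_k = 6, -9, -12, 27/2, 4, -243/40, -8/15, 729/560, 4/105, -729/4480, …
ICs: h(0) = 6, h′(0) = -9, h′′(0) = -24, h′′′(0) = 81.

f: a_k = 1, 0, -9/2, 0, 27/8, 0, -81/80, 0, 729/4480, 0, …
g: a_k = 0, 6, 0, -4, 0, 4/5, 0, -8/105, 0, 4/945, …
f+g: L₀ = lclm(L_f,L_g), ord ≤ 2+2.
Derive L from L₀ (diff closure).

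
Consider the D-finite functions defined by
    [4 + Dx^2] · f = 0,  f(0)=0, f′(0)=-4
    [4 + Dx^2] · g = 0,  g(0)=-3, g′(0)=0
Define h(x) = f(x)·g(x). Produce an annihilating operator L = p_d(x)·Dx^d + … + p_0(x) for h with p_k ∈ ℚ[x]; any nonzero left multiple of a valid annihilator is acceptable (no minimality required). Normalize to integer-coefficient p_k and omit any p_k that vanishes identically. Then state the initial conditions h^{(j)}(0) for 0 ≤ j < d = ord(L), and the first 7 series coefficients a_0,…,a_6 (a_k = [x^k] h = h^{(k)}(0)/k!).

f: a_k = 0, -4, 0, 8/3, 0, -8/15, 0, …
g: a_k = -3, 0, 6, 0, -2, 0, 4/15, …
f·g: L₀ = L_f ⊗_s L_g, ord ≤ 2·2.
L = 16·Dx + Dx^3  (order 3).
h: a_k = 0, 12, 0, -32, 0, 128/5, 0, …
ICs: h(0) = 0, h′(0) = 12, h′′(0) = 0.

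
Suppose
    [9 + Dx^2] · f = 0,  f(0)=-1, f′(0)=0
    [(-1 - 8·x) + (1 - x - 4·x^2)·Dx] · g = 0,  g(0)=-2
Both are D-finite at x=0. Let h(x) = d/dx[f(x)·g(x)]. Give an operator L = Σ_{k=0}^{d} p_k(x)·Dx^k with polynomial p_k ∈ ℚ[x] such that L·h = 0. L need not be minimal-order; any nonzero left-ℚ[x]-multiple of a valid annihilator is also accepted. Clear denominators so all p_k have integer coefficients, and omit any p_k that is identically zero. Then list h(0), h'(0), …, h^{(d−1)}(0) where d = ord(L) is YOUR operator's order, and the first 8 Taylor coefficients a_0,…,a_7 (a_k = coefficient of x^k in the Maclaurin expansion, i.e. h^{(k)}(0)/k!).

L = (-33 - 162·x - 567·x^2 + 648·x^3 + 1296·x^4) + (6 + 66·x + 216·x^2 + 576·x^3)·Dx + (1 - 10·x - 31·x^2 + 72·x^3 + 144·x^4)·Dx^2  (order 2).
h: a_k = 2, 2, 27, 79, 1115/4, 15927/20, 99603/40, 1986769/280, …
ICs: h(0) = 2, h′(0) = 2.

f: a_k = -1, 0, 9/2, 0, -27/8, 0, 81/80, 0, …
g: a_k = -2, -2, -10, -18, -58, -130, -362, -882, …
h₀=f·g: eliminate ⇒ L₀, order ≤ 2·1.
Differentiate: ansatz ord ≤ ord L₀ ⇒ L.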